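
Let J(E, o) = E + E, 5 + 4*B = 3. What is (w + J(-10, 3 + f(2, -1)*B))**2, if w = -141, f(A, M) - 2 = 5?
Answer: 25921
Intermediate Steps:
B = -1/2 (B = -5/4 + (1/4)*3 = -5/4 + 3/4 = -1/2 ≈ -0.50000)
f(A, M) = 7 (f(A, M) = 2 + 5 = 7)
J(E, o) = 2*E
(w + J(-10, 3 + f(2, -1)*B))**2 = (-141 + 2*(-10))**2 = (-141 - 20)**2 = (-161)**2 = 25921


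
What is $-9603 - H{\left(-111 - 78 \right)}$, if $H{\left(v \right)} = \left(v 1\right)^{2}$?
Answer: $-45324$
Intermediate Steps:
$H{\left(v \right)} = v^{2}$
$-9603 - H{\left(-111 - 78 \right)} = -9603 - \left(-111 - 78\right)^{2} = -9603 - \left(-189\right)^{2} = -9603 - 35721 = -45324$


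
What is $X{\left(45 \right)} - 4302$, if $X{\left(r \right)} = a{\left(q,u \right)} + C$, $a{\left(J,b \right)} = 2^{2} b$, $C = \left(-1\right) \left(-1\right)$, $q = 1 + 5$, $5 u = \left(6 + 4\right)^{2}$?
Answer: $-4221$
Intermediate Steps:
$u = 20$ ($u = \frac{\left(6 + 4\right)^{2}}{5} = \frac{10^{2}}{5} = \frac{1}{5} \cdot 100 = 20$)
$q = 6$
$C = 1$
$a{\left(J,b \right)} = 4 b$
$X{\left(r \right)} = 81$ ($X{\left(r \right)} = 4 \cdot 20 + 1 = 80 + 1 = 81$)
$X{\left(45 \right)} - 4302 = 81 - 4302 = -4221$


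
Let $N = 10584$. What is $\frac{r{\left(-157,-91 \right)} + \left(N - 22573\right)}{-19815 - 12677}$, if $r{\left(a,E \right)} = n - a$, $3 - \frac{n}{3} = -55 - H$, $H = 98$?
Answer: $\frac{2841}{8123} \approx 0.34975$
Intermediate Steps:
$n = 468$ ($n = 9 - 3 \left(-55 - 98\right) = 9 - -459 = 9 + 459 = 468$)
$r{\left(a,E \right)} = 468 - a$
$\frac{r{\left(-157,-91 \right)} + \left(N - 22573\right)}{-19815 - 12677} = \frac{\left(468 - -157\right) + \left(10584 - 22573\right)}{-19815 - 12677} = \frac{\left(468 + 157\right) - 11989}{-32492} = \left(625 - 11989\right) \left(- \frac{1}{32492}\right) = \left(-11364\right) \left(- \frac{1}{32492}\right) = \frac{2841}{8123}$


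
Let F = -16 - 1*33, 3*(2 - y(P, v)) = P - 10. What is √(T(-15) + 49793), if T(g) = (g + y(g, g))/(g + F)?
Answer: √28680810/24 ≈ 223.14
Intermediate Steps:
y(P, v) = 16/3 - P/3 (y(P, v) = 2 - (P - 10)/3 = 2 - (-10 + P)/3 = 2 + (10/3 - P/3) = 16/3 - P/3)
F = -49 (F = -16 - 33 = -49)
T(g) = (16/3 + 2*g/3)/(-49 + g) (T(g) = (g + (16/3 - g/3))/(g - 49) = (16/3 + 2*g/3)/(-49 + g))
√(T(-15) + 49793) = √(2*(8 - 15)/(3*(-49 - 15)) + 49793) = √((⅔)*(-7)/(-64) + 49793) = √((⅔)*(-1/64)*(-7) + 49793) = √(7/96 + 49793) = √(4780135/96) = √28680810/24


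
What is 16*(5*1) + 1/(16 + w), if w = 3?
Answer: 1521/19 ≈ 80.053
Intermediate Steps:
16*(5*1) + 1/(16 + w) = 16*(5*1) + 1/(16 + 3) = 16*5 + 1/19 = 80 + 1/19 = 1521/19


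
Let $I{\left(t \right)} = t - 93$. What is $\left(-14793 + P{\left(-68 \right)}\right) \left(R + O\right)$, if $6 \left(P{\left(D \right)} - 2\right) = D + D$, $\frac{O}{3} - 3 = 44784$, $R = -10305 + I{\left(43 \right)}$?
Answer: $- \frac{5510950646}{3} \approx -1.837 \cdot 10^{9}$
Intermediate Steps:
$I{\left(t \right)} = -93 + t$
$R = -10355$ ($R = -10305 + \left(-93 + 43\right) = -10305 - 50 = -10355$)
$O = 134361$ ($O = 9 + 3 \cdot 44784 = 9 + 134352 = 134361$)
$P{\left(D \right)} = 2 + \frac{D}{3}$ ($P{\left(D \right)} = 2 + \frac{D + D}{6} = 2 + \frac{2 D}{6} = 2 + \frac{D}{3}$)
$\left(-14793 + P{\left(-68 \right)}\right) \left(R + O\right) = \left(-14793 + \left(2 + \frac{1}{3} \left(-68\right)\right)\right) \left(-10355 + 134361\right) = \left(-14793 + \left(2 - \frac{68}{3}\right)\right) 124006 = \left(-14793 - \frac{62}{3}\right) 124006 = \left(- \frac{44441}{3}\right) 124006 = - \frac{5510950646}{3}$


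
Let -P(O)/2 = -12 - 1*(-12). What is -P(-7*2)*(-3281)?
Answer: 0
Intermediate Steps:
P(O) = 0 (P(O) = -2*(-12 - 1*(-12)) = -2*(-12 + 12) = -2*0 = 0)
-P(-7*2)*(-3281) = -0*(-3281) = -1*0 = 0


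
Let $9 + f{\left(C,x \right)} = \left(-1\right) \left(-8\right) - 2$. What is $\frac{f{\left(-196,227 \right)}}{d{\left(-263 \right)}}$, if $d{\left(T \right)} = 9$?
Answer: $- \frac{1}{3} \approx -0.33333$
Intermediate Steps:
$f{\left(C,x \right)} = -3$ ($f{\left(C,x \right)} = -9 - -6 = -9 + \left(8 - 2\right) = -9 + 6 = -3$)
$\frac{f{\left(-196,227 \right)}}{d{\left(-263 \right)}} = - \frac{3}{9} = \left(-3\right) \frac{1}{9} = - \frac{1}{3}$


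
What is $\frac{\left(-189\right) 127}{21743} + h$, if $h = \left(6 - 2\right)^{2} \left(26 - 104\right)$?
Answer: $- \frac{27159267}{21743} \approx -1249.1$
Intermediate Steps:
$h = -1248$ ($h = 4^{2} \left(-78\right) = 16 \left(-78\right) = -1248$)
$\frac{\left(-189\right) 127}{21743} + h = \frac{\left(-189\right) 127}{21743} - 1248 = \left(-24003\right) \frac{1}{21743} - 1248 = - \frac{24003}{21743} - 1248 = - \frac{27159267}{21743}$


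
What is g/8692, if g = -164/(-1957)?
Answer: 1/103721 ≈ 9.6413e-6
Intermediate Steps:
g = 164/1957 (g = -164*(-1/1957) = 164/1957 ≈ 0.083802)
g/8692 = (164/1957)/8692 = (164/1957)*(1/8692) = 1/103721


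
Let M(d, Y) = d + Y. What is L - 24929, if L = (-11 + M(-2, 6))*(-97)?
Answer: -24250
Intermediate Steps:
M(d, Y) = Y + d
L = 679 (L = (-11 + (6 - 2))*(-97) = (-11 + 4)*(-97) = -7*(-97) = 679)
L - 24929 = 679 - 24929 = -24250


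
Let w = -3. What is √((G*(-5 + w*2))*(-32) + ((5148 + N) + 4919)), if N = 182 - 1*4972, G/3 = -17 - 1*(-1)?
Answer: 3*I*√1291 ≈ 107.79*I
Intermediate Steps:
G = -48 (G = 3*(-17 - 1*(-1)) = 3*(-17 + 1) = 3*(-16) = -48)
N = -4790 (N = 182 - 4972 = -4790)
√((G*(-5 + w*2))*(-32) + ((5148 + N) + 4919)) = √(-48*(-5 - 3*2)*(-32) + ((5148 - 4790) + 4919)) = √(-48*(-5 - 6)*(-32) + (358 + 4919)) = √(-48*(-11)*(-32) + 5277) = √(528*(-32) + 5277) = √(-16896 + 5277) = √(-11619) = 3*I*√1291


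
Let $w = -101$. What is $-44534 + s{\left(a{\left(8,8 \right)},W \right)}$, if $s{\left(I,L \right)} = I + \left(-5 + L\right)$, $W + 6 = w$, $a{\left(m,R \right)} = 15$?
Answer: $-44631$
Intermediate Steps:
$W = -107$ ($W = -6 - 101 = -107$)
$s{\left(I,L \right)} = -5 + I + L$
$-44534 + s{\left(a{\left(8,8 \right)},W \right)} = -44534 - 97 = -44631$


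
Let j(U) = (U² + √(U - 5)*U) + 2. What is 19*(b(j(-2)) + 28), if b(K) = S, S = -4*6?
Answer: 76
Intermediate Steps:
S = -24
j(U) = 2 + U² + U*√(-5 + U) (j(U) = (U² + √(-5 + U)*U) + 2 = (U² + U*√(-5 + U)) + 2 = 2 + U² + U*√(-5 + U))
b(K) = -24
19*(b(j(-2)) + 28) = 19*(-24 + 28) = 19*4 = 76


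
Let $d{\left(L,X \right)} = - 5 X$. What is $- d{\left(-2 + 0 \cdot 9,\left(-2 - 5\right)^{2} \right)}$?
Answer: $245$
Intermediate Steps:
$- d{\left(-2 + 0 \cdot 9,\left(-2 - 5\right)^{2} \right)} = - \left(-5\right) \left(-2 - 5\right)^{2} = - \left(-5\right) \left(-7\right)^{2} = - \left(-5\right) 49 = \left(-1\right) \left(-245\right) = 245$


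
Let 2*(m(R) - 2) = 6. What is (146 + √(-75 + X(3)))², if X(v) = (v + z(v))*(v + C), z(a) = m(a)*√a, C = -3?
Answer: 21241 + 1460*I*√3 ≈ 21241.0 + 2528.8*I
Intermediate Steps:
m(R) = 5 (m(R) = 2 + (½)*6 = 2 + 3 = 5)
z(a) = 5*√a
X(v) = (-3 + v)*(v + 5*√v) (X(v) = (v + 5*√v)*(v - 3) = (v + 5*√v)*(-3 + v) = (-3 + v)*(v + 5*√v))
(146 + √(-75 + X(3)))² = (146 + √(-75 + (3² - 15*√3 - 3*3 + 5*3^(3/2))))² = (146 + √(-75 + (9 - 15*√3 - 9 + 5*(3*√3))))² = (146 + √(-75 + (9 - 15*√3 - 9 + 15*√3)))² = (146 + √(-75 + 0))² = (146 + √(-75))² = (146 + 5*I*√3)²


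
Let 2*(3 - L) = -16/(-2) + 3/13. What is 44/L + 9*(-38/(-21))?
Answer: -4702/203 ≈ -23.163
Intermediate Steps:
L = -29/26 (L = 3 - (-16/(-2) + 3/13)/2 = 3 - (-16*(-½) + 3*(1/13))/2 = 3 - (8 + 3/13)/2 = 3 - ½*107/13 = 3 - 107/26 = -29/26 ≈ -1.1154)
44/L + 9*(-38/(-21)) = 44/(-29/26) + 9*(-38/(-21)) = 44*(-26/29) + 9*(-38*(-1/21)) = -1144/29 + 9*(38/21) = -1144/29 + 114/7 = -4702/203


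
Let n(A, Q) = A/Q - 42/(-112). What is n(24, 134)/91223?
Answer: 27/4445048 ≈ 6.0742e-6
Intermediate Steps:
n(A, Q) = 3/8 + A/Q (n(A, Q) = A/Q - 42*(-1/112) = A/Q + 3/8 = 3/8 + A/Q)
n(24, 134)/91223 = (3/8 + 24/134)/91223 = (3/8 + 24*(1/134))*(1/91223) = (3/8 + 12/67)*(1/91223) = (297/536)*(1/91223) = 27/4445048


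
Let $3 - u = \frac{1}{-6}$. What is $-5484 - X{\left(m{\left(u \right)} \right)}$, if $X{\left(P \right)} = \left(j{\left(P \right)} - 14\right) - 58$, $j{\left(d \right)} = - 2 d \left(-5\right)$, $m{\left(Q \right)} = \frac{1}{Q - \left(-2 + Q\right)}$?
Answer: $-5417$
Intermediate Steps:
$u = \frac{19}{6}$ ($u = 3 - \frac{1}{-6} = 3 - - \frac{1}{6} = 3 + \frac{1}{6} = \frac{19}{6} \approx 3.1667$)
$m{\left(Q \right)} = \frac{1}{2}$
$j{\left(d \right)} = 10 d$
$X{\left(P \right)} = -72 + 10 P$ ($X{\left(P \right)} = \left(10 P - 14\right) - 58 = \left(-14 + 10 P\right) - 58 = -72 + 10 P$)
$-5484 - X{\left(m{\left(u \right)} \right)} = -5484 - \left(-72 + 10 \cdot \frac{1}{2}\right) = -5484 - \left(-72 + 5\right) = -5484 - -67 = -5484 + 67 = -5417$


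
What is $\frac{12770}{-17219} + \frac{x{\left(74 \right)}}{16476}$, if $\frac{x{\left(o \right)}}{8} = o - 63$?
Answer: $- \frac{52220812}{70925061} \approx -0.73628$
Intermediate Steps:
$x{\left(o \right)} = -504 + 8 o$ ($x{\left(o \right)} = 8 \left(o - 63\right) = 8 \left(-63 + o\right) = -504 + 8 o$)
$\frac{12770}{-17219} + \frac{x{\left(74 \right)}}{16476} = \frac{12770}{-17219} + \frac{-504 + 8 \cdot 74}{16476} = 12770 \left(- \frac{1}{17219}\right) + \left(-504 + 592\right) \frac{1}{16476} = - \frac{12770}{17219} + 88 \cdot \frac{1}{16476} = - \frac{12770}{17219} + \frac{22}{4119} = - \frac{52220812}{70925061}$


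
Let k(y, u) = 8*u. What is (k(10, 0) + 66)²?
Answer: 4356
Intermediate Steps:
(k(10, 0) + 66)² = (8*0 + 66)² = (0 + 66)² = 66² = 4356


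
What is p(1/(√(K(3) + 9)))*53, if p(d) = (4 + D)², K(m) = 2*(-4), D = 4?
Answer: 3392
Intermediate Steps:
K(m) = -8
p(d) = 64 (p(d) = (4 + 4)² = 8² = 64)
p(1/(√(K(3) + 9)))*53 = 64*53 = 3392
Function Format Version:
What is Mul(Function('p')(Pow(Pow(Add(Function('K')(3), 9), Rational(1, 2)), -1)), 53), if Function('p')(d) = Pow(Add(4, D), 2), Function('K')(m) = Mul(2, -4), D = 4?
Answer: 3392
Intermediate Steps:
Function('K')(m) = -8
Function('p')(d) = 64 (Function('p')(d) = Pow(Add(4, 4), 2) = Pow(8, 2) = 64)
Mul(Function('p')(Pow(Pow(Add(Function('K')(3), 9), Rational(1, 2)), -1)), 53) = Mul(64, 53) = 3392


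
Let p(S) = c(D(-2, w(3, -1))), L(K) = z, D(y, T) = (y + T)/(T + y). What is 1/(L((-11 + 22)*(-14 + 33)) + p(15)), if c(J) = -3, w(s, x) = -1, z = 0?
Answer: -⅓ ≈ -0.33333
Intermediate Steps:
D(y, T) = 1 (D(y, T) = (T + y)/(T + y) = 1)
L(K) = 0
p(S) = -3
1/(L((-11 + 22)*(-14 + 33)) + p(15)) = 1/(0 - 3) = 1/(-3) = -⅓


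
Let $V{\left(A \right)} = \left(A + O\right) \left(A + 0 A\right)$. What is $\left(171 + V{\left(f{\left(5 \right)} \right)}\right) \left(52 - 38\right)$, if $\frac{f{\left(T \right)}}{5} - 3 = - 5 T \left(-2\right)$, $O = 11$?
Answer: $1026354$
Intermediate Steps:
$f{\left(T \right)} = 15 + 50 T$ ($f{\left(T \right)} = 15 + 5 - 5 T \left(-2\right) = 15 + 5 \cdot 10 T = 15 + 50 T$)
$V{\left(A \right)} = A \left(11 + A\right)$ ($V{\left(A \right)} = \left(A + 11\right) \left(A + 0 A\right) = \left(11 + A\right) \left(A + 0\right) = \left(11 + A\right) A = A \left(11 + A\right)$)
$\left(171 + V{\left(f{\left(5 \right)} \right)}\right) \left(52 - 38\right) = \left(171 + \left(15 + 50 \cdot 5\right) \left(11 + \left(15 + 50 \cdot 5\right)\right)\right) \left(52 - 38\right) = \left(171 + \left(15 + 250\right) \left(11 + \left(15 + 250\right)\right)\right) 14 = \left(171 + 265 \left(11 + 265\right)\right) 14 = \left(171 + 265 \cdot 276\right) 14 = \left(171 + 73140\right) 14 = 73311 \cdot 14 = 1026354$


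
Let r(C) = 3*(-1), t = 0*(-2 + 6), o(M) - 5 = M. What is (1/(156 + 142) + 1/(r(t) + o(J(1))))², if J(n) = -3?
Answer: 88209/88804 ≈ 0.99330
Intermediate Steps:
o(M) = 5 + M
t = 0 (t = 0*4 = 0)
r(C) = -3
(1/(156 + 142) + 1/(r(t) + o(J(1))))² = (1/(156 + 142) + 1/(-3 + (5 - 3)))² = (1/298 + 1/(-3 + 2))² = (1/298 + 1/(-1))² = (1/298 - 1)² = (-297/298)² = 88209/88804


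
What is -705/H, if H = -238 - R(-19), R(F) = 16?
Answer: 705/254 ≈ 2.7756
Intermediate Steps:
H = -254 (H = -238 - 1*16 = -238 - 16 = -254)
-705/H = -705/(-254) = -705*(-1/254) = 705/254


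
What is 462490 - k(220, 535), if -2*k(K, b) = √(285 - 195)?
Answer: 462490 + 3*√10/2 ≈ 4.6250e+5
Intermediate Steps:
k(K, b) = -3*√10/2 (k(K, b) = -√(285 - 195)/2 = -3*√10/2)
462490 - k(220, 535) = 462490 - (-3)*√10/2 = 462490 + 3*√10/2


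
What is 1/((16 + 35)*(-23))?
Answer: -1/1173 ≈ -0.00085251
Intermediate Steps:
1/((16 + 35)*(-23)) = 1/(51*(-23)) = 1/(-1173) = -1/1173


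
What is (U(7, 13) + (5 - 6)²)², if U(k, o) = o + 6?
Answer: 400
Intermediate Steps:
U(k, o) = 6 + o
(U(7, 13) + (5 - 6)²)² = ((6 + 13) + (5 - 6)²)² = (19 + (-1)²)² = (19 + 1)² = 20² = 400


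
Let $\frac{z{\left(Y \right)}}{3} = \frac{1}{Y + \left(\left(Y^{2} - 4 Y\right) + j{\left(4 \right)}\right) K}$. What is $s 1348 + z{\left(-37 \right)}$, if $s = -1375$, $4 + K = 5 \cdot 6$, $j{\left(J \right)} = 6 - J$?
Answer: $- \frac{73133549497}{39457} \approx -1.8535 \cdot 10^{6}$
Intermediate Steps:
$K = 26$ ($K = -4 + 5 \cdot 6 = -4 + 30 = 26$)
$z{\left(Y \right)} = \frac{3}{52 - 103 Y + 26 Y^{2}}$ ($z{\left(Y \right)} = \frac{3}{Y + \left(\left(Y^{2} - 4 Y\right) + \left(6 - 4\right)\right) 26} = \frac{3}{Y + \left(\left(Y^{2} - 4 Y\right) + 2\right) 26} = \frac{3}{Y + \left(2 + Y^{2} - 4 Y\right) 26} = \frac{3}{Y + \left(52 - 104 Y + 26 Y^{2}\right)} = \frac{3}{52 - 103 Y + 26 Y^{2}}$)
$s 1348 + z{\left(-37 \right)} = \left(-1375\right) 1348 + \frac{3}{52 - -3811 + 26 \left(-37\right)^{2}} = -1853500 + \frac{3}{52 + 3811 + 26 \cdot 1369} = -1853500 + \frac{3}{52 + 3811 + 35594} = -1853500 + \frac{3}{39457} = - \frac{73133549497}{39457}$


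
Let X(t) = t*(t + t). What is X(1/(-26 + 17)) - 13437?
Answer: -1088395/81 ≈ -13437.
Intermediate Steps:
X(t) = 2*t² (X(t) = t*(2*t) = 2*t²)
X(1/(-26 + 17)) - 13437 = 2*(1/(-26 + 17))² - 13437 = 2*(1/(-9))² - 13437 = 2*(-⅑)² - 13437 = 2*(1/81) - 13437 = 2/81 - 13437 = -1088395/81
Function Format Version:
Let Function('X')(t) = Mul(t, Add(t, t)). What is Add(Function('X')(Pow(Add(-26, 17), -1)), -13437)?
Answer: Rational(-1088395, 81) ≈ -13437.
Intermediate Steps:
Function('X')(t) = Mul(2, Pow(t, 2)) (Function('X')(t) = Mul(t, Mul(2, t)) = Mul(2, Pow(t, 2)))
Add(Function('X')(Pow(Add(-26, 17), -1)), -13437) = Add(Mul(2, Pow(Pow(Add(-26, 17), -1), 2)), -13437) = Add(Mul(2, Pow(Pow(-9, -1), 2)), -13437) = Add(Mul(2, Pow(Rational(-1, 9), 2)), -13437) = Add(Mul(2, Rational(1, 81)), -13437) = Add(Rational(2, 81), -13437) = Rational(-1088395, 81)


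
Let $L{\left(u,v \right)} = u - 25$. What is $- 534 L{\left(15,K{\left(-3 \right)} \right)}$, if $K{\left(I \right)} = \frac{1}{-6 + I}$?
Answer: $5340$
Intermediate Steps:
$L{\left(u,v \right)} = -25 + u$
$- 534 L{\left(15,K{\left(-3 \right)} \right)} = - 534 \left(-25 + 15\right) = \left(-534\right) \left(-10\right) = 5340$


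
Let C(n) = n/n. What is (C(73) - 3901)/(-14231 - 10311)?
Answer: 1950/12271 ≈ 0.15891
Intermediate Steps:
C(n) = 1
(C(73) - 3901)/(-14231 - 10311) = (1 - 3901)/(-14231 - 10311) = -3900/(-24542) = -3900*(-1/24542) = 1950/12271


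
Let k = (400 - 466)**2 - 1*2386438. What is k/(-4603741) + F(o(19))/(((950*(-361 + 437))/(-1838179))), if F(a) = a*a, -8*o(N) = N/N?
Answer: 2544624477961/21272966412800 ≈ 0.11962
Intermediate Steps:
o(N) = -1/8 (o(N) = -N/(8*N) = -1/8*1 = -1/8)
F(a) = a**2
k = -2382082 (k = (-66)**2 - 2386438 = 4356 - 2386438 = -2382082)
k/(-4603741) + F(o(19))/(((950*(-361 + 437))/(-1838179))) = -2382082/(-4603741) + (-1/8)**2/(((950*(-361 + 437))/(-1838179))) = -2382082*(-1/4603741) + 1/(64*(((950*76)*(-1/1838179)))) = 2382082/4603741 + 1/(64*((72200*(-1/1838179)))) = 2382082/4603741 + 1/(64*(-72200/1838179)) = 2382082/4603741 + (1/64)*(-1838179/72200) = 2382082/4603741 - 1838179/4620800 = 2544624477961/21272966412800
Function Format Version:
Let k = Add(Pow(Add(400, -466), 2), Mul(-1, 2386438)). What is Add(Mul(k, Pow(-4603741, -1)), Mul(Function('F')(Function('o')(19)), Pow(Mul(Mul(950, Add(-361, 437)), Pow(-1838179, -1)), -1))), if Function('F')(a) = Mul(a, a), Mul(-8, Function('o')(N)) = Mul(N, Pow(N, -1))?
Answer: Rational(2544624477961, 21272966412800) ≈ 0.11962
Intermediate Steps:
Function('o')(N) = Rational(-1, 8) (Function('o')(N) = Mul(Rational(-1, 8), Mul(N, Pow(N, -1))) = Mul(Rational(-1, 8), 1) = Rational(-1, 8))
Function('F')(a) = Pow(a, 2)
k = -2382082 (k = Add(Pow(-66, 2), -2386438) = Add(4356, -2386438) = -2382082)
Add(Mul(k, Pow(-4603741, -1)), Mul(Function('F')(Function('o')(19)), Pow(Mul(Mul(950, Add(-361, 437)), Pow(-1838179, -1)), -1))) = Add(Mul(-2382082, Pow(-4603741, -1)), Mul(Pow(Rational(-1, 8), 2), Pow(Mul(Mul(950, Add(-361, 437)), Pow(-1838179, -1)), -1))) = Add(Mul(-2382082, Rational(-1, 4603741)), Mul(Rational(1, 64), Pow(Mul(Mul(950, 76), Rational(-1, 1838179)), -1))) = Add(Rational(2382082, 4603741), Mul(Rational(1, 64), Pow(Mul(72200, Rational(-1, 1838179)), -1))) = Add(Rational(2382082, 4603741), Mul(Rational(1, 64), Pow(Rational(-72200, 1838179), -1))) = Add(Rational(2382082, 4603741), Mul(Rational(1, 64), Rational(-1838179, 72200))) = Add(Rational(2382082, 4603741), Rational(-1838179, 4620800)) = Rational(2544624477961, 21272966412800)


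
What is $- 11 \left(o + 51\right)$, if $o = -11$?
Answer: $-440$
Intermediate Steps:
$- 11 \left(o + 51\right) = - 11 \left(-11 + 51\right) = \left(-11\right) 40 = -440$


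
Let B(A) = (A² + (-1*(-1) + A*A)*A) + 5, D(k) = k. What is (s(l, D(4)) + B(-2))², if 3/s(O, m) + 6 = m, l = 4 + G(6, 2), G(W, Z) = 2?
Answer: 25/4 ≈ 6.2500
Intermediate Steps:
l = 6 (l = 4 + 2 = 6)
s(O, m) = 3/(-6 + m)
B(A) = 5 + A² + A*(1 + A²) (B(A) = (A² + (1 + A²)*A) + 5 = (A² + A*(1 + A²)) + 5 = 5 + A² + A*(1 + A²))
(s(l, D(4)) + B(-2))² = (3/(-6 + 4) + (5 - 2 + (-2)² + (-2)³))² = (3/(-2) + (5 - 2 + 4 - 8))² = (3*(-½) - 1)² = (-3/2 - 1)² = (-5/2)² = 25/4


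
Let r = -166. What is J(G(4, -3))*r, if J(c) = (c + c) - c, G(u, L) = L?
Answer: 498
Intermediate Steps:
J(c) = c (J(c) = 2*c - c = c)
J(G(4, -3))*r = -3*(-166) = 498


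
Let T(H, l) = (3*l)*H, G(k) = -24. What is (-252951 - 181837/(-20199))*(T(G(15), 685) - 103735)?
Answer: 781984842683660/20199 ≈ 3.8714e+10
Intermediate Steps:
T(H, l) = 3*H*l
(-252951 - 181837/(-20199))*(T(G(15), 685) - 103735) = (-252951 - 181837/(-20199))*(3*(-24)*685 - 103735) = (-252951 - 181837*(-1/20199))*(-49320 - 103735) = (-252951 + 181837/20199)*(-153055) = -5109175412/20199*(-153055) = 781984842683660/20199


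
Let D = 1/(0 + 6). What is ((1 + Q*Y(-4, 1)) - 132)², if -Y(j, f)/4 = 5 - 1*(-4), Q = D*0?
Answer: 17161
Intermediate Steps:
D = ⅙ (D = 1/6 = ⅙ ≈ 0.16667)
Q = 0 (Q = (⅙)*0 = 0)
Y(j, f) = -36 (Y(j, f) = -4*(5 - 1*(-4)) = -4*(5 + 4) = -4*9 = -36)
((1 + Q*Y(-4, 1)) - 132)² = ((1 + 0*(-36)) - 132)² = ((1 + 0) - 132)² = (1 - 132)² = (-131)² = 17161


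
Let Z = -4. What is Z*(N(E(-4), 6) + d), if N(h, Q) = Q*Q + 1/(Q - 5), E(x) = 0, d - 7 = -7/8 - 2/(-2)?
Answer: -353/2 ≈ -176.50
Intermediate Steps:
d = 57/8 (d = 7 + (-7/8 - 2/(-2)) = 7 + (-7*⅛ - 2*(-½)) = 7 + (-7/8 + 1) = 7 + ⅛ = 57/8 ≈ 7.1250)
N(h, Q) = Q² + 1/(-5 + Q)
Z*(N(E(-4), 6) + d) = -4*((1 + 6³ - 5*6²)/(-5 + 6) + 57/8) = -4*((1 + 216 - 5*36)/1 + 57/8) = -4*(1*(1 + 216 - 180) + 57/8) = -4*(1*37 + 57/8) = -4*(37 + 57/8) = -4*353/8 = -353/2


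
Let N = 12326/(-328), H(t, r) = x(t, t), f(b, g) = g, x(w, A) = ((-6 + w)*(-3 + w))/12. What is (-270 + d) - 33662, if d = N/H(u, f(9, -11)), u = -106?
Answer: -16983934585/500528 ≈ -33932.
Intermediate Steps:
x(w, A) = (-6 + w)*(-3 + w)/12 (x(w, A) = ((-6 + w)*(-3 + w))*(1/12) = (-6 + w)*(-3 + w)/12)
H(t, r) = 3/2 - 3*t/4 + t²/12
N = -6163/164 (N = 12326*(-1/328) = -6163/164 ≈ -37.579)
d = -18489/500528 (d = -6163/(164*(3/2 - ¾*(-106) + (1/12)*(-106)²)) = -6163/(164*(3/2 + 159/2 + (1/12)*11236)) = -6163/(164*(3/2 + 159/2 + 2809/3)) = -6163/(164*3052/3) = -6163/164*3/3052 = -18489/500528 ≈ -0.036939)
(-270 + d) - 33662 = (-270 - 18489/500528) - 33662 = -135161049/500528 - 33662 = -16983934585/500528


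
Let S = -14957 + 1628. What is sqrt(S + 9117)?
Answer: 18*I*sqrt(13) ≈ 64.9*I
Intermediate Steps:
S = -13329
sqrt(S + 9117) = sqrt(-13329 + 9117) = sqrt(-4212) = 18*I*sqrt(13)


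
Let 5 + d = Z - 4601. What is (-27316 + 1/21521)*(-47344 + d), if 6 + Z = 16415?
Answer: 20893403615535/21521 ≈ 9.7084e+8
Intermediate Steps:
Z = 16409 (Z = -6 + 16415 = 16409)
d = 11803 (d = -5 + (16409 - 4601) = -5 + 11808 = 11803)
(-27316 + 1/21521)*(-47344 + d) = (-27316 + 1/21521)*(-47344 + 11803) = (-27316 + 1/21521)*(-35541) = -587867635/21521*(-35541) = 20893403615535/21521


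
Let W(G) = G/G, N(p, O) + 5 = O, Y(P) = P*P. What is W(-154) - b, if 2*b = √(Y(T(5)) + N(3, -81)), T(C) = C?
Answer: 1 - I*√61/2 ≈ 1.0 - 3.9051*I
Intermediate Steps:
Y(P) = P²
N(p, O) = -5 + O
W(G) = 1
b = I*√61/2 (b = √(5² + (-5 - 81))/2 = √(25 - 86)/2 = √(-61)/2 = (I*√61)/2 = I*√61/2 ≈ 3.9051*I)
W(-154) - b = 1 - I*√61/2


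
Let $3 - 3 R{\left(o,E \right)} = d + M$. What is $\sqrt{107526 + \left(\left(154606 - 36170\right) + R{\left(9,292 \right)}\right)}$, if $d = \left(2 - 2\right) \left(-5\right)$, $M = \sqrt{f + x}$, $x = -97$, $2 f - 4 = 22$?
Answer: $\frac{\sqrt{2033667 - 6 i \sqrt{21}}}{3} \approx 475.36 - 0.0032134 i$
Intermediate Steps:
$f = 13$ ($f = 2 + \frac{1}{2} \cdot 22 = 2 + 11 = 13$)
$M = 2 i \sqrt{21}$ ($M = \sqrt{13 - 97} = \sqrt{-84} = 2 i \sqrt{21} \approx 9.1651 i$)
$d = 0$ ($d = 0 \left(-5\right) = 0$)
$R{\left(o,E \right)} = 1 - \frac{2 i \sqrt{21}}{3}$ ($R{\left(o,E \right)} = 1 - \frac{0 + 2 i \sqrt{21}}{3} = 1 - \frac{2 i \sqrt{21}}{3}$)
$\sqrt{107526 + \left(\left(154606 - 36170\right) + R{\left(9,292 \right)}\right)} = \sqrt{107526 + \left(\left(154606 - 36170\right) + \left(1 - \frac{2 i \sqrt{21}}{3}\right)\right)} = \sqrt{107526 + \left(118436 + \left(1 - \frac{2 i \sqrt{21}}{3}\right)\right)} = \sqrt{107526 + \left(118437 - \frac{2 i \sqrt{21}}{3}\right)} = \sqrt{225963 - \frac{2 i \sqrt{21}}{3}}$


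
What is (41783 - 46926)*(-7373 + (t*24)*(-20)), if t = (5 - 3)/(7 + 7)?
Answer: 267904013/7 ≈ 3.8272e+7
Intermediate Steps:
t = ⅐ (t = 2/14 = 2*(1/14) = ⅐ ≈ 0.14286)
(41783 - 46926)*(-7373 + (t*24)*(-20)) = (41783 - 46926)*(-7373 + ((⅐)*24)*(-20)) = -5143*(-7373 + (24/7)*(-20)) = -5143*(-7373 - 480/7) = -5143*(-52091/7) = 267904013/7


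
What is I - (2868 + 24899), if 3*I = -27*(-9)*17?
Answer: -26390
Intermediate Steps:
I = 1377 (I = (-27*(-9)*17)/3 = (243*17)/3 = (1/3)*4131 = 1377)
I - (2868 + 24899) = 1377 - (2868 + 24899) = 1377 - 1*27767 = 1377 - 27767 = -26390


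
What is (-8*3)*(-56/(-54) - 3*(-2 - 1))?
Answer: -2168/9 ≈ -240.89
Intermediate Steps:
(-8*3)*(-56/(-54) - 3*(-2 - 1)) = -24*(-56*(-1/54) - 3*(-3)) = -24*(28/27 + 9) = -24*271/27 = -2168/9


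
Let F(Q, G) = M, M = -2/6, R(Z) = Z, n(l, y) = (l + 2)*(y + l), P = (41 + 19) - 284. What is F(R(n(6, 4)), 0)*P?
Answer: 224/3 ≈ 74.667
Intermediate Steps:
P = -224 (P = 60 - 284 = -224)
n(l, y) = (2 + l)*(l + y)
M = -⅓ (M = -2/6 = -1*⅓ = -⅓ ≈ -0.33333)
F(Q, G) = -⅓
F(R(n(6, 4)), 0)*P = -⅓*(-224) = 224/3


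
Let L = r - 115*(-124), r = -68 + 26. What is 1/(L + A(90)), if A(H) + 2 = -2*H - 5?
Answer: 1/14031 ≈ 7.1271e-5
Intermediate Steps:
r = -42
A(H) = -7 - 2*H (A(H) = -2 + (-2*H - 5) = -2 + (-5 - 2*H) = -7 - 2*H)
L = 14218 (L = -42 - 115*(-124) = -42 + 14260 = 14218)
1/(L + A(90)) = 1/(14218 + (-7 - 2*90)) = 1/(14218 + (-7 - 180)) = 1/(14218 - 187) = 1/14031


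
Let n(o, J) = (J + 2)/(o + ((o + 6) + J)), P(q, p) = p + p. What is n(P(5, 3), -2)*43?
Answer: 0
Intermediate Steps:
P(q, p) = 2*p
n(o, J) = (2 + J)/(6 + J + 2*o) (n(o, J) = (2 + J)/(o + ((6 + o) + J)) = (2 + J)/(o + (6 + J + o)) = (2 + J)/(6 + J + 2*o))
n(P(5, 3), -2)*43 = ((2 - 2)/(6 - 2 + 2*(2*3)))*43 = (0/(6 - 2 + 2*6))*43 = (0/(6 - 2 + 12))*43 = (0/16)*43 = ((1/16)*0)*43 = 0*43 = 0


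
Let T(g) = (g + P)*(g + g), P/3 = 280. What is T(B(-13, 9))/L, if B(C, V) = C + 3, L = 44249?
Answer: -16600/44249 ≈ -0.37515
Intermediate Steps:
P = 840 (P = 3*280 = 840)
B(C, V) = 3 + C
T(g) = 2*g*(840 + g) (T(g) = (g + 840)*(g + g) = (840 + g)*(2*g) = 2*g*(840 + g))
T(B(-13, 9))/L = (2*(3 - 13)*(840 + (3 - 13)))/44249 = (2*(-10)*(840 - 10))*(1/44249) = (2*(-10)*830)*(1/44249) = -16600*1/44249 = -16600/44249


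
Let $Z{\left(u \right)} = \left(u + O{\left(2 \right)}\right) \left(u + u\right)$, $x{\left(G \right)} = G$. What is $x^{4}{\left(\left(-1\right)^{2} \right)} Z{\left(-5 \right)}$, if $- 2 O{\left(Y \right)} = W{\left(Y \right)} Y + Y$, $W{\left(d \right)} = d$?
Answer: $80$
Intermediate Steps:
$O{\left(Y \right)} = - \frac{Y}{2} - \frac{Y^{2}}{2}$ ($O{\left(Y \right)} = - \frac{Y Y + Y}{2} = - \frac{Y^{2} + Y}{2} = - \frac{Y + Y^{2}}{2} = - \frac{Y}{2} - \frac{Y^{2}}{2}$)
$Z{\left(u \right)} = 2 u \left(-3 + u\right)$ ($Z{\left(u \right)} = \left(u - 1 \left(1 + 2\right)\right) \left(u + u\right) = \left(u - 1 \cdot 3\right) 2 u = \left(u - 3\right) 2 u = \left(-3 + u\right) 2 u = 2 u \left(-3 + u\right)$)
$x^{4}{\left(\left(-1\right)^{2} \right)} Z{\left(-5 \right)} = \left(\left(-1\right)^{2}\right)^{4} \cdot 2 \left(-5\right) \left(-3 - 5\right) = 1^{4} \cdot 2 \left(-5\right) \left(-8\right) = 1 \cdot 80 = 80$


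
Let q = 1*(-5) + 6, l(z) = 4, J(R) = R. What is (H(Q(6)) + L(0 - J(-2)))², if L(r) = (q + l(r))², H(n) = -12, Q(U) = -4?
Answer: 169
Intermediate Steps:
q = 1 (q = -5 + 6 = 1)
L(r) = 25 (L(r) = (1 + 4)² = 5² = 25)
(H(Q(6)) + L(0 - J(-2)))² = (-12 + 25)² = 13² = 169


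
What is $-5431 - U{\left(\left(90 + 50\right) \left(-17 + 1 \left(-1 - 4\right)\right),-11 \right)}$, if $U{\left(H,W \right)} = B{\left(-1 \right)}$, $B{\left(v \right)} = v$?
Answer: $-5430$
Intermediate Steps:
$U{\left(H,W \right)} = -1$
$-5431 - U{\left(\left(90 + 50\right) \left(-17 + 1 \left(-1 - 4\right)\right),-11 \right)} = -5431 - -1 = -5431 + 1 = -5430$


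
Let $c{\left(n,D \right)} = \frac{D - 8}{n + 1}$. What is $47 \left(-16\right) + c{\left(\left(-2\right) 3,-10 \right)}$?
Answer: $- \frac{3742}{5} \approx -748.4$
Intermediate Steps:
$c{\left(n,D \right)} = \frac{-8 + D}{1 + n}$
$47 \left(-16\right) + c{\left(\left(-2\right) 3,-10 \right)} = 47 \left(-16\right) + \frac{-8 - 10}{1 - 6} = -752 + \frac{1}{1 - 6} \left(-18\right) = -752 + \frac{1}{-5} \left(-18\right) = -752 - - \frac{18}{5} = -752 + \frac{18}{5} = - \frac{3742}{5}$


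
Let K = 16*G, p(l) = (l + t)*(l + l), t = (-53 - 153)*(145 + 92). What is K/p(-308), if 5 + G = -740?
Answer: -149/378301 ≈ -0.00039387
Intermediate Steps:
G = -745 (G = -5 - 740 = -745)
t = -48822 (t = -206*237 = -48822)
p(l) = 2*l*(-48822 + l) (p(l) = (l - 48822)*(l + l) = (-48822 + l)*(2*l) = 2*l*(-48822 + l))
K = -11920 (K = 16*(-745) = -11920)
K/p(-308) = -11920*(-1/(616*(-48822 - 308))) = -11920/(2*(-308)*(-49130)) = -11920/30264080 = -11920*1/30264080 = -149/378301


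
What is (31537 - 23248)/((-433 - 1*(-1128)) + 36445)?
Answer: 2763/12380 ≈ 0.22318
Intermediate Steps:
(31537 - 23248)/((-433 - 1*(-1128)) + 36445) = 8289/((-433 + 1128) + 36445) = 8289/(695 + 36445) = 8289/37140 = 8289*(1/37140) = 2763/12380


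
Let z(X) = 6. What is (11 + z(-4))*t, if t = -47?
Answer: -799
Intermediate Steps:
(11 + z(-4))*t = (11 + 6)*(-47) = 17*(-47) = -799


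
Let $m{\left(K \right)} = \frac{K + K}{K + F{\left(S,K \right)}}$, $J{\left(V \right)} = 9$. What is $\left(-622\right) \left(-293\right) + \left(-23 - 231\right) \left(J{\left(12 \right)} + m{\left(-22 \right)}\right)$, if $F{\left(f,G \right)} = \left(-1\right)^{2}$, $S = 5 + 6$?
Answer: $\frac{3767984}{21} \approx 1.7943 \cdot 10^{5}$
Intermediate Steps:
$S = 11$
$F{\left(f,G \right)} = 1$
$m{\left(K \right)} = \frac{2 K}{1 + K}$ ($m{\left(K \right)} = \frac{K + K}{K + 1} = \frac{2 K}{1 + K}$)
$\left(-622\right) \left(-293\right) + \left(-23 - 231\right) \left(J{\left(12 \right)} + m{\left(-22 \right)}\right) = \left(-622\right) \left(-293\right) + \left(-23 - 231\right) \left(9 + 2 \left(-22\right) \frac{1}{1 - 22}\right) = 182246 - 254 \left(9 + 2 \left(-22\right) \frac{1}{-21}\right) = 182246 - 254 \left(9 + 2 \left(-22\right) \left(- \frac{1}{21}\right)\right) = 182246 - 254 \left(9 + \frac{44}{21}\right) = 182246 - \frac{59182}{21} = \frac{3767984}{21}$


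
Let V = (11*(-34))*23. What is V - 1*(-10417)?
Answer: 1815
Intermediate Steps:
V = -8602 (V = -374*23 = -8602)
V - 1*(-10417) = -8602 - 1*(-10417) = -8602 + 10417 = 1815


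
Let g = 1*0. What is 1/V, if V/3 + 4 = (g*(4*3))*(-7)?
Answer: -1/12 ≈ -0.083333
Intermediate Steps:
g = 0
V = -12 (V = -12 + 3*((0*(4*3))*(-7)) = -12 + 3*((0*12)*(-7)) = -12 + 3*(0*(-7)) = -12 + 3*0 = -12 + 0 = -12)
1/V = 1/(-12) = -1/12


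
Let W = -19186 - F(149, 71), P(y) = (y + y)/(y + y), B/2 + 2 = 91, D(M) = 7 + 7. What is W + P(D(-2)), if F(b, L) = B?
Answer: -19363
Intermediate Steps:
D(M) = 14
B = 178 (B = -4 + 2*91 = -4 + 182 = 178)
F(b, L) = 178
P(y) = 1 (P(y) = (2*y)/((2*y)) = (2*y)*(1/(2*y)) = 1)
W = -19364 (W = -19186 - 1*178 = -19186 - 178 = -19364)
W + P(D(-2)) = -19364 + 1 = -19363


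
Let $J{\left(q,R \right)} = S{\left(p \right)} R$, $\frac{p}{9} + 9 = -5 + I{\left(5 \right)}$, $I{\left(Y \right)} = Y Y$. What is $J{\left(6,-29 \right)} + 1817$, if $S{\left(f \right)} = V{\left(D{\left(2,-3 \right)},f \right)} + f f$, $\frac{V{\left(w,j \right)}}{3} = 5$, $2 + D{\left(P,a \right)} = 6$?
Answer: $-282847$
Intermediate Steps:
$D{\left(P,a \right)} = 4$ ($D{\left(P,a \right)} = -2 + 6 = 4$)
$I{\left(Y \right)} = Y^{2}$
$V{\left(w,j \right)} = 15$ ($V{\left(w,j \right)} = 3 \cdot 5 = 15$)
$p = 99$ ($p = -81 + 9 \left(-5 + 5^{2}\right) = -81 + 9 \left(-5 + 25\right) = -81 + 9 \cdot 20 = -81 + 180 = 99$)
$S{\left(f \right)} = 15 + f^{2}$ ($S{\left(f \right)} = 15 + f f = 15 + f^{2}$)
$J{\left(q,R \right)} = 9816 R$ ($J{\left(q,R \right)} = \left(15 + 99^{2}\right) R = \left(15 + 9801\right) R = 9816 R$)
$J{\left(6,-29 \right)} + 1817 = 9816 \left(-29\right) + 1817 = -284664 + 1817 = -282847$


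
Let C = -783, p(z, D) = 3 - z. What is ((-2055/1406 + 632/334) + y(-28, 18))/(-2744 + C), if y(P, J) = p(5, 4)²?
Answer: -1040319/828146654 ≈ -0.0012562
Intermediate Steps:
y(P, J) = 4 (y(P, J) = (3 - 1*5)² = (3 - 5)² = (-2)² = 4)
((-2055/1406 + 632/334) + y(-28, 18))/(-2744 + C) = ((-2055/1406 + 632/334) + 4)/(-2744 - 783) = ((-2055*1/1406 + 632*(1/334)) + 4)/(-3527) = ((-2055/1406 + 316/167) + 4)*(-1/3527) = (101111/234802 + 4)*(-1/3527) = (1040319/234802)*(-1/3527) = -1040319/828146654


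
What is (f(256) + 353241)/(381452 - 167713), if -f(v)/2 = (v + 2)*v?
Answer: 9615/9293 ≈ 1.0346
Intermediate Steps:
f(v) = -2*v*(2 + v) (f(v) = -2*(v + 2)*v = -2*(2 + v)*v = -2*v*(2 + v))
(f(256) + 353241)/(381452 - 167713) = (-2*256*(2 + 256) + 353241)/(381452 - 167713) = (-2*256*258 + 353241)/213739 = (-132096 + 353241)*(1/213739) = 221145*(1/213739) = 9615/9293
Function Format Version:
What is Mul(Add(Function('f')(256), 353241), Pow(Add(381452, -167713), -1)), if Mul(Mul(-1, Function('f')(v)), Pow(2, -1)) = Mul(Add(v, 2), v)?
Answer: Rational(9615, 9293) ≈ 1.0346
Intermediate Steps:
Function('f')(v) = Mul(-2, v, Add(2, v)) (Function('f')(v) = Mul(-2, Mul(Add(v, 2), v)) = Mul(-2, Mul(Add(2, v), v)) = Mul(-2, Mul(v, Add(2, v))) = Mul(-2, v, Add(2, v)))
Mul(Add(Function('f')(256), 353241), Pow(Add(381452, -167713), -1)) = Mul(Add(Mul(-2, 256, Add(2, 256)), 353241), Pow(Add(381452, -167713), -1)) = Mul(Add(Mul(-2, 256, 258), 353241), Pow(213739, -1)) = Mul(Add(-132096, 353241), Rational(1, 213739)) = Mul(221145, Rational(1, 213739)) = Rational(9615, 9293)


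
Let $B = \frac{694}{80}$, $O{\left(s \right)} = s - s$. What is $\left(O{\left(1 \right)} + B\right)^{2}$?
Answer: $\frac{120409}{1600} \approx 75.256$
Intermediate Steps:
$O{\left(s \right)} = 0$
$B = \frac{347}{40}$ ($B = 694 \cdot \frac{1}{80} = \frac{347}{40} \approx 8.675$)
$\left(O{\left(1 \right)} + B\right)^{2} = \left(0 + \frac{347}{40}\right)^{2} = \left(\frac{347}{40}\right)^{2} = \frac{120409}{1600}$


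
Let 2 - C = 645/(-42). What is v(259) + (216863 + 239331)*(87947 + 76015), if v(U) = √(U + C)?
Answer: 74798480628 + √54166/14 ≈ 7.4798e+10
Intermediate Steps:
C = 243/14 (C = 2 - 645/(-42) = 2 - 645*(-1)/42 = 2 - 1*(-215/14) = 2 + 215/14 = 243/14 ≈ 17.357)
v(U) = √(243/14 + U) (v(U) = √(U + 243/14) = √(243/14 + U))
v(259) + (216863 + 239331)*(87947 + 76015) = √(3402 + 196*259)/14 + (216863 + 239331)*(87947 + 76015) = √(3402 + 50764)/14 + 456194*163962 = √54166/14 + 74798480628 = 74798480628 + √54166/14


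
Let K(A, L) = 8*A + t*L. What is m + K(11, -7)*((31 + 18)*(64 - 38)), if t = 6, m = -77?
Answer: 58527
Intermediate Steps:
K(A, L) = 6*L + 8*A (K(A, L) = 8*A + 6*L = 6*L + 8*A)
m + K(11, -7)*((31 + 18)*(64 - 38)) = -77 + (6*(-7) + 8*11)*((31 + 18)*(64 - 38)) = -77 + (-42 + 88)*(49*26) = -77 + 46*1274 = -77 + 58604 = 58527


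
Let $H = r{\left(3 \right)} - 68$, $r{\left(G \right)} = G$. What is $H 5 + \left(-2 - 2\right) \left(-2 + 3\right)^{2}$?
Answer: $-329$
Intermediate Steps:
$H = -65$ ($H = 3 - 68 = -65$)
$H 5 + \left(-2 - 2\right) \left(-2 + 3\right)^{2} = \left(-65\right) 5 + \left(-2 - 2\right) \left(-2 + 3\right)^{2} = -325 - 4 \cdot 1^{2} = -325 - 4 = -329$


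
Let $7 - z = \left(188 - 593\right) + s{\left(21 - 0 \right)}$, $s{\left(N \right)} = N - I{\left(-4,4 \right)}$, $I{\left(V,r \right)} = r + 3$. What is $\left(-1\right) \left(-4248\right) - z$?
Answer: $3850$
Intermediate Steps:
$I{\left(V,r \right)} = 3 + r$
$s{\left(N \right)} = -7 + N$ ($s{\left(N \right)} = N - \left(3 + 4\right) = N - 7 = -7 + N$)
$z = 398$ ($z = 7 - \left(\left(188 - 593\right) + \left(-7 + \left(21 - 0\right)\right)\right) = 7 - \left(-405 + \left(-7 + \left(21 + 0\right)\right)\right) = 7 - \left(-405 + \left(-7 + 21\right)\right) = 7 - \left(-405 + 14\right) = 7 - -391 = 7 + 391 = 398$)
$\left(-1\right) \left(-4248\right) - z = \left(-1\right) \left(-4248\right) - 398 = 4248 - 398 = 3850$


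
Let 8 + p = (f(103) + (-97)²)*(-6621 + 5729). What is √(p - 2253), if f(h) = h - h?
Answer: I*√8395089 ≈ 2897.4*I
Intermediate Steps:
f(h) = 0
p = -8392836 (p = -8 + (0 + (-97)²)*(-6621 + 5729) = -8 + (0 + 9409)*(-892) = -8 + 9409*(-892) = -8 - 8392828 = -8392836)
√(p - 2253) = √(-8392836 - 2253) = √(-8395089) = I*√8395089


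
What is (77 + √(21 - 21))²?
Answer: 5929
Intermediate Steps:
(77 + √(21 - 21))² = (77 + √0)² = (77 + 0)² = 77² = 5929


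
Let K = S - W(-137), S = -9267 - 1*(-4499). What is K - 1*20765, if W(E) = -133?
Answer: -25400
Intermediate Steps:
S = -4768 (S = -9267 + 4499 = -4768)
K = -4635 (K = -4768 - 1*(-133) = -4768 + 133 = -4635)
K - 1*20765 = -4635 - 1*20765 = -4635 - 20765 = -25400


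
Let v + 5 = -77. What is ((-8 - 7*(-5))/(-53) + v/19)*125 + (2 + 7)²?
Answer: -525808/1007 ≈ -522.15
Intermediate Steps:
v = -82 (v = -5 - 77 = -82)
((-8 - 7*(-5))/(-53) + v/19)*125 + (2 + 7)² = ((-8 - 7*(-5))/(-53) - 82/19)*125 + (2 + 7)² = ((-8 - 1*(-35))*(-1/53) - 82*1/19)*125 + 9² = ((-8 + 35)*(-1/53) - 82/19)*125 + 81 = (27*(-1/53) - 82/19)*125 + 81 = (-27/53 - 82/19)*125 + 81 = -4859/1007*125 + 81 = -607375/1007 + 81 = -525808/1007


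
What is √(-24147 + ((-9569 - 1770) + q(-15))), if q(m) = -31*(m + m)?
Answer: 2*I*√8639 ≈ 185.89*I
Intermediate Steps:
q(m) = -62*m
√(-24147 + ((-9569 - 1770) + q(-15))) = √(-24147 + ((-9569 - 1770) - 62*(-15))) = √(-24147 + (-11339 + 930)) = √(-24147 - 10409) = √(-34556) = 2*I*√8639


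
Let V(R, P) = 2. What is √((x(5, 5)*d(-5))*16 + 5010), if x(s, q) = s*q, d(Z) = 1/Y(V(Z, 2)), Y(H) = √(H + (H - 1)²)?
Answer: √(45090 + 1200*√3)/3 ≈ 72.394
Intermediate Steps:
Y(H) = √(H + (-1 + H)²)
d(Z) = √3/3 (d(Z) = 1/(√(2 + (-1 + 2)²)) = 1/(√(2 + 1²)) = 1/(√(2 + 1)) = 1/(√3) = √3/3)
x(s, q) = q*s
√((x(5, 5)*d(-5))*16 + 5010) = √(((5*5)*(√3/3))*16 + 5010) = √((25*(√3/3))*16 + 5010) = √((25*√3/3)*16 + 5010) = √(400*√3/3 + 5010) = √(5010 + 400*√3/3)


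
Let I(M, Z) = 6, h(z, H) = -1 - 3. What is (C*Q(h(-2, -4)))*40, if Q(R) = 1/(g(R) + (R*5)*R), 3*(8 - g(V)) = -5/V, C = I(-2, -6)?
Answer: 2880/1051 ≈ 2.7402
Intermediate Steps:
h(z, H) = -4
C = 6
g(V) = 8 + 5/(3*V) (g(V) = 8 - (-5)/(3*V) = 8 + 5/(3*V))
Q(R) = 1/(8 + 5*R**2 + 5/(3*R)) (Q(R) = 1/((8 + 5/(3*R)) + (R*5)*R) = 1/((8 + 5/(3*R)) + (5*R)*R) = 1/((8 + 5/(3*R)) + 5*R**2) = 1/(8 + 5*R**2 + 5/(3*R)))
(C*Q(h(-2, -4)))*40 = (6*(3*(-4)/(5 + 15*(-4)**3 + 24*(-4))))*40 = (6*(3*(-4)/(5 + 15*(-64) - 96)))*40 = (6*(3*(-4)/(5 - 960 - 96)))*40 = (6*(3*(-4)/(-1051)))*40 = (6*(3*(-4)*(-1/1051)))*40 = (6*(12/1051))*40 = (72/1051)*40 = 2880/1051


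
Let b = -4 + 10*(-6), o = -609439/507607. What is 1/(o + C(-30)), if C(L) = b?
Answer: -507607/33096287 ≈ -0.015337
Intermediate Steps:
o = -609439/507607 (o = -609439*1/507607 = -609439/507607 ≈ -1.2006)
b = -64 (b = -4 - 60 = -64)
C(L) = -64
1/(o + C(-30)) = 1/(-609439/507607 - 64) = 1/(-33096287/507607) = -507607/33096287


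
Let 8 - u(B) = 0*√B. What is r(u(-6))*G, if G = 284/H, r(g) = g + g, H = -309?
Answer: -4544/309 ≈ -14.706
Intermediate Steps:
u(B) = 8 (u(B) = 8 - 0*√B = 8 - 1*0 = 8 + 0 = 8)
r(g) = 2*g
G = -284/309 (G = 284/(-309) = 284*(-1/309) = -284/309 ≈ -0.91909)
r(u(-6))*G = (2*8)*(-284/309) = 16*(-284/309) = -4544/309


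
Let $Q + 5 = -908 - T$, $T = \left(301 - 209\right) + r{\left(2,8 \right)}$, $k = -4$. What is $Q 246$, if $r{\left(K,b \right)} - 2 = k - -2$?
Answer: $-247230$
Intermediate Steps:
$r{\left(K,b \right)} = 0$ ($r{\left(K,b \right)} = 2 - 2 = 0$)
$T = 92$ ($T = \left(301 - 209\right) + 0 = 92 + 0 = 92$)
$Q = -1005$ ($Q = -5 - 1000 = -1005$)
$Q 246 = \left(-1005\right) 246 = -247230$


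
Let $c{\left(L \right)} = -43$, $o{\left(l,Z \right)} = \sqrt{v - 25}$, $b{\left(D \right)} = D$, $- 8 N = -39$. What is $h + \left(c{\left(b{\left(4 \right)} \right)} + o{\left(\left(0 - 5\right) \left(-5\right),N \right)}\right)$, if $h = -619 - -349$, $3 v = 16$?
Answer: $-313 + \frac{i \sqrt{177}}{3} \approx -313.0 + 4.4347 i$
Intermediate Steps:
$N = \frac{39}{8}$ ($N = \left(- \frac{1}{8}\right) \left(-39\right) = \frac{39}{8} \approx 4.875$)
$v = \frac{16}{3}$ ($v = \frac{1}{3} \cdot 16 = \frac{16}{3} \approx 5.3333$)
$o{\left(l,Z \right)} = \frac{i \sqrt{177}}{3}$ ($o{\left(l,Z \right)} = \sqrt{\frac{16}{3} - 25} = \sqrt{- \frac{59}{3}} = \frac{i \sqrt{177}}{3}$)
$h = -270$ ($h = -619 + 349 = -270$)
$h + \left(c{\left(b{\left(4 \right)} \right)} + o{\left(\left(0 - 5\right) \left(-5\right),N \right)}\right) = -270 - \left(43 - \frac{i \sqrt{177}}{3}\right) = -313 + \frac{i \sqrt{177}}{3}$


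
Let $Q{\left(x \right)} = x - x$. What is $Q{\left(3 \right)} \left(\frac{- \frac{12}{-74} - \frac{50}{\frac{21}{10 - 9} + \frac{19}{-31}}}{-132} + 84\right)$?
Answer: $0$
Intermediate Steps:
$Q{\left(x \right)} = 0$
$Q{\left(3 \right)} \left(\frac{- \frac{12}{-74} - \frac{50}{\frac{21}{10 - 9} + \frac{19}{-31}}}{-132} + 84\right) = 0 \left(\frac{- \frac{12}{-74} - \frac{50}{\frac{21}{10 - 9} + \frac{19}{-31}}}{-132} + 84\right) = 0 \left(\left(\left(-12\right) \left(- \frac{1}{74}\right) - \frac{50}{\frac{21}{1} + 19 \left(- \frac{1}{31}\right)}\right) \left(- \frac{1}{132}\right) + 84\right) = 0 \left(\left(\frac{6}{37} - \frac{50}{21 \cdot 1 - \frac{19}{31}}\right) \left(- \frac{1}{132}\right) + 84\right) = 0 \left(\left(\frac{6}{37} - \frac{50}{21 - \frac{19}{31}}\right) \left(- \frac{1}{132}\right) + 84\right) = 0 \left(\left(\frac{6}{37} - \frac{50}{\frac{632}{31}}\right) \left(- \frac{1}{132}\right) + 84\right) = 0 \left(\left(\frac{6}{37} - \frac{775}{316}\right) \left(- \frac{1}{132}\right) + 84\right) = 0 \left(\left(- \frac{26779}{11692}\right) \left(- \frac{1}{132}\right) + 84\right) = 0 \left(\frac{26779}{1543344} + 84\right) = 0 \cdot \frac{129667675}{1543344} = 0$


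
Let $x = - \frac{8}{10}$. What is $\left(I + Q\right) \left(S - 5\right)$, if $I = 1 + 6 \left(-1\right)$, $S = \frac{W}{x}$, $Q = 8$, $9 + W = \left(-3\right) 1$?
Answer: $30$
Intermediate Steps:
$W = -12$ ($W = -9 - 3 = -12$)
$x = - \frac{4}{5}$ ($x = \left(-8\right) \frac{1}{10} = - \frac{4}{5} \approx -0.8$)
$S = 15$ ($S = - \frac{12}{- \frac{4}{5}} = \left(-12\right) \left(- \frac{5}{4}\right) = 15$)
$I = -5$ ($I = 1 - 6 = -5$)
$\left(I + Q\right) \left(S - 5\right) = \left(-5 + 8\right) \left(15 - 5\right) = 3 \left(15 - 5\right) = 3 \cdot 10 = 30$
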